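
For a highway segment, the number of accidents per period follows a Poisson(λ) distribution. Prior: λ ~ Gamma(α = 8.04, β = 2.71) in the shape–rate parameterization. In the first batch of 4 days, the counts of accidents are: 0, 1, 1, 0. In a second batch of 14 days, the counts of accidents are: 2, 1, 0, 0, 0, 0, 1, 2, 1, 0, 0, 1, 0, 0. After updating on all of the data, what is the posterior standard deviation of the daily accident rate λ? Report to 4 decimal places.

With a Gamma(shape α, rate β) prior, the Poisson likelihood is conjugate: the posterior is Gamma(α + ΣXᵢ, β + n).
Batch 1: sum of counts S = 2 over n = 4 days.
After batch 1: Gamma(α+S, β+n) = Gamma(8.04+2, 2.71+4) = Gamma(10.04, 6.71).
Batch 2: sum of counts S = 8 over n = 14 days.
After batch 2: Gamma(α+S, β+n) = Gamma(10.04+8, 6.71+14) = Gamma(18.04, 20.71).
SD = √α/β = √18.04/20.71 = 0.2051.

0.2051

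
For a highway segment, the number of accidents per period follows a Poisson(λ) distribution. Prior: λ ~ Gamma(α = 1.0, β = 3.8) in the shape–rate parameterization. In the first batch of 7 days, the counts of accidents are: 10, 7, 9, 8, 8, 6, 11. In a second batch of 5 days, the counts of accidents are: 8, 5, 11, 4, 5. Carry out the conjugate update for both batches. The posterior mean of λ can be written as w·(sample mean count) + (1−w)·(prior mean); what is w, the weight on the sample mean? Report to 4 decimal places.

0.7595

With a Gamma(shape α, rate β) prior, the Poisson likelihood is conjugate: the posterior is Gamma(α + ΣXᵢ, β + n).
Total number of days: n = 7 + 5 = 12.
Posterior mean = (α₀+S)/(β₀+n) = [n/(β₀+n)]·(S/n) + [β₀/(β₀+n)]·(α₀/β₀), so only n and β₀ enter the weight.
Weight on data w = n/(β₀+n) = 12/(3.8+12) = 12/15.8 = 0.7595.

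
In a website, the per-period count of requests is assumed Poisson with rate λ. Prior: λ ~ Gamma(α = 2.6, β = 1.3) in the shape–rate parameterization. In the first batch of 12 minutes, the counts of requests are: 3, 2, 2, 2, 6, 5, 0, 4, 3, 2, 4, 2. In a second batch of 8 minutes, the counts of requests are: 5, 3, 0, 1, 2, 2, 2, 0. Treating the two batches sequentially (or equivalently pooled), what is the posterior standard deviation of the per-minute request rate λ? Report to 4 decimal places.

0.3405

With a Gamma(shape α, rate β) prior, the Poisson likelihood is conjugate: the posterior is Gamma(α + ΣXᵢ, β + n).
Batch 1: sum of counts S = 35 over n = 12 minutes.
After batch 1: Gamma(α+S, β+n) = Gamma(2.6+35, 1.3+12) = Gamma(37.6, 13.3).
Batch 2: sum of counts S = 15 over n = 8 minutes.
After batch 2: Gamma(α+S, β+n) = Gamma(37.6+15, 13.3+8) = Gamma(52.6, 21.3).
SD = √α/β = √52.6/21.3 = 0.3405.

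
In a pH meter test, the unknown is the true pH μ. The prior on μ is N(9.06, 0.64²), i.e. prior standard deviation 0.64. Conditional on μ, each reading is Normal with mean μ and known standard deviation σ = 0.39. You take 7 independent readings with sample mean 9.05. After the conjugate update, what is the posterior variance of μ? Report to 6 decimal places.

0.020634

For Normal data with known variance σ², a Normal(μ₀, σ₀²) prior on μ is conjugate. Posterior precision = 1/σ₀² + n/σ²; posterior mean is the precision-weighted average of μ₀ and x̄.
σ₀² = 0.64² = 0.4096, σ² = 0.39² = 0.1521; σ² + n·σ₀² = 0.1521 + 7·0.4096 = 3.0193.
Posterior precision = 1/σ₀² + n/σ² = 1/0.4096 + 7/0.1521 = (σ² + n·σ₀²)/(σ₀²σ²) = 3.0193/(0.4096·0.1521); posterior variance σₙ² = σ₀²σ²/(σ² + n·σ₀²) = 0.4096·0.1521/3.0193 = 0.020634.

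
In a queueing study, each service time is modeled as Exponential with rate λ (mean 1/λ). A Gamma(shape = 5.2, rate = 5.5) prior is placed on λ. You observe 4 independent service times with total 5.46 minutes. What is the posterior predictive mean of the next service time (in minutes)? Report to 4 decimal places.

1.3366

With a Gamma(shape α, rate β) prior on the exponential rate λ, the posterior after n observations with total T = Σxᵢ is Gamma(α+n, β+T).
Posterior: Gamma(5.2+4, 5.5+5.46) = Gamma(9.2, 10.96).
The predictive distribution for the next observation is Lomax; its mean is β/(α−1) = 10.96/8.2 = 1.3366.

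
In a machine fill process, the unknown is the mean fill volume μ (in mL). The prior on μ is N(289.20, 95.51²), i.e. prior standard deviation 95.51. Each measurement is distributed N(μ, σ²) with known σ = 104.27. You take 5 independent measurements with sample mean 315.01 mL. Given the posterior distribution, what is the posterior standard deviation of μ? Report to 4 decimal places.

41.9034

For Normal data with known variance σ², a Normal(μ₀, σ₀²) prior on μ is conjugate. Posterior precision = 1/σ₀² + n/σ²; posterior mean is the precision-weighted average of μ₀ and x̄.
σ₀² = 95.51² = 9122.1601, σ² = 104.27² = 10872.2329; σ² + n·σ₀² = 10872.2329 + 5·9122.1601 = 56483.0334.
Posterior precision = 1/σ₀² + n/σ² = 1/9122.1601 + 5/10872.2329 = (σ² + n·σ₀²)/(σ₀²σ²) = 56483.0334/(9122.1601·10872.2329); posterior variance σₙ² = σ₀²σ²/(σ² + n·σ₀²) = 9122.1601·10872.2329/56483.0334 = 1755.894526.
Posterior SD = √σₙ² = √(9122.1601·10872.2329/56483.0334) = 41.9034.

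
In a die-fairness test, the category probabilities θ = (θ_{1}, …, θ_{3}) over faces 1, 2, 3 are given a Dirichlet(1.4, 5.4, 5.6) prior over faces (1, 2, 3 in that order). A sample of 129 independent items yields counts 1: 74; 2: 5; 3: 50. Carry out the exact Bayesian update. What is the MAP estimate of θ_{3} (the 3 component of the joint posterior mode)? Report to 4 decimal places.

0.3945

The Dirichlet prior is conjugate to the Multinomial likelihood: each posterior αⱼ = prior αⱼ + observed count nⱼ.
Posterior concentration: (75.4, 10.4, 55.6), total = 141.4.
Joint mode component: (α_{3}−1)/(Σα−K) = 54.6/138.4 = 0.3945.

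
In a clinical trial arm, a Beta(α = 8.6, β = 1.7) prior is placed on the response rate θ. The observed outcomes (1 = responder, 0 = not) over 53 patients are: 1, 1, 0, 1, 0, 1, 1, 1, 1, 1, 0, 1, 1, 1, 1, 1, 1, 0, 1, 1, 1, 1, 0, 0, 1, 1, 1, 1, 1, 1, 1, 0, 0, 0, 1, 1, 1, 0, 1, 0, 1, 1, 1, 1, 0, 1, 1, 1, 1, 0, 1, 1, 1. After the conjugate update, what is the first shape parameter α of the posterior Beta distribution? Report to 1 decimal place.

The Beta prior is conjugate to a Binomial/Bernoulli likelihood; the update adds successes to α and failures to β.
Posterior: Beta(α+k, β+n−k) = Beta(8.6+40, 1.7+13) = Beta(48.6, 14.7).
Posterior α = 48.6.

48.6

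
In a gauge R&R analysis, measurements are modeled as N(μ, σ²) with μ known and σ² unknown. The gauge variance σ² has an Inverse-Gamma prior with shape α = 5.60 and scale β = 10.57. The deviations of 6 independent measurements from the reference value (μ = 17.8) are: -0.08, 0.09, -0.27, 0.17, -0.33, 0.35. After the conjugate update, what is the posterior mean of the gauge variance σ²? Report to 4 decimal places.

With known mean μ and an Inverse-Gamma(α, β) prior on σ², the Normal likelihood is conjugate: posterior is Inv-Gamma(α + n/2, β + Σ(xᵢ−μ)²/2).
Σ(xᵢ−μ)² = (-0.08)² + (0.09)² + (-0.27)² + (0.17)² + (-0.33)² + (0.35)² = 0.3477.
Posterior: Inv-Gamma(5.60 + 6/2, 10.57 + 0.3477/2) = Inv-Gamma(8.60, 10.74385).
E[σ²|data] = β/(α−1) = 10.74385/7.60 = 1.4137.

1.4137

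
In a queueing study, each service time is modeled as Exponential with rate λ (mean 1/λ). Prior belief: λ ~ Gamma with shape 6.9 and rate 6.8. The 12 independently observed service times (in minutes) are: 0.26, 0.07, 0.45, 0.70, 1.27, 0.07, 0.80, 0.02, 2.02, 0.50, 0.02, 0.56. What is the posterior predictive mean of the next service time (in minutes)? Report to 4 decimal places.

0.7564

With a Gamma(shape α, rate β) prior on the exponential rate λ, the posterior after n observations with total T = Σxᵢ is Gamma(α+n, β+T).
Sum of observations T = 6.74 minutes; n = 12.
Posterior: Gamma(6.9+12, 6.8+6.74) = Gamma(18.9, 13.54).
The predictive distribution for the next observation is Lomax; its mean is β/(α−1) = 13.54/17.9 = 0.7564.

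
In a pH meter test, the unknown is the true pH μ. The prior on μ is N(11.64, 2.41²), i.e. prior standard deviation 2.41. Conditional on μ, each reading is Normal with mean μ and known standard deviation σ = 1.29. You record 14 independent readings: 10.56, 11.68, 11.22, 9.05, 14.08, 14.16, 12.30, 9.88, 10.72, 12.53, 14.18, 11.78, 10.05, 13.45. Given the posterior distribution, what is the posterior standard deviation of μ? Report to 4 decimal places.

0.3413

For Normal data with known variance σ², a Normal(μ₀, σ₀²) prior on μ is conjugate. Posterior precision = 1/σ₀² + n/σ²; posterior mean is the precision-weighted average of μ₀ and x̄.
σ₀² = 2.41² = 5.8081, σ² = 1.29² = 1.6641; σ² + n·σ₀² = 1.6641 + 14·5.8081 = 82.9775.
Posterior precision = 1/σ₀² + n/σ² = 1/5.8081 + 14/1.6641 = (σ² + n·σ₀²)/(σ₀²σ²) = 82.9775/(5.8081·1.6641); posterior variance σₙ² = σ₀²σ²/(σ² + n·σ₀²) = 5.8081·1.6641/82.9775 = 0.116480.
Posterior SD = √σₙ² = √(5.8081·1.6641/82.9775) = 0.3413.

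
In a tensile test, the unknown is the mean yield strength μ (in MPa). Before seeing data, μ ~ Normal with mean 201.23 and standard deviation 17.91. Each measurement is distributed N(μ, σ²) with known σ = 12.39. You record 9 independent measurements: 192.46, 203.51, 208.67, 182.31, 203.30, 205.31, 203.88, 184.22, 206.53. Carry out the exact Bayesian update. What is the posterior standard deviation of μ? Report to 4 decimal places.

4.0244

For Normal data with known variance σ², a Normal(μ₀, σ₀²) prior on μ is conjugate. Posterior precision = 1/σ₀² + n/σ²; posterior mean is the precision-weighted average of μ₀ and x̄.
σ₀² = 17.91² = 320.7681, σ² = 12.39² = 153.5121; σ² + n·σ₀² = 153.5121 + 9·320.7681 = 3040.425.
Posterior precision = 1/σ₀² + n/σ² = 1/320.7681 + 9/153.5121 = (σ² + n·σ₀²)/(σ₀²σ²) = 3040.425/(320.7681·153.5121); posterior variance σₙ² = σ₀²σ²/(σ² + n·σ₀²) = 320.7681·153.5121/3040.425 = 16.195691.
Posterior SD = √σₙ² = √(320.7681·153.5121/3040.425) = 4.0244.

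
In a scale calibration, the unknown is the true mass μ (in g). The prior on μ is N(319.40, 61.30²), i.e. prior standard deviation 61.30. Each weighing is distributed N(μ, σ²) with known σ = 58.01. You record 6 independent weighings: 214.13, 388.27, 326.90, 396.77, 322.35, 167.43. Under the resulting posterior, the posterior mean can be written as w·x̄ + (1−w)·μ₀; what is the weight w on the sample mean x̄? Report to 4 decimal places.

For Normal data with known variance σ², a Normal(μ₀, σ₀²) prior on μ is conjugate. Posterior precision = 1/σ₀² + n/σ²; posterior mean is the precision-weighted average of μ₀ and x̄.
σ₀² = 61.30² = 3757.69, σ² = 58.01² = 3365.1601. Prior precision 1/σ₀² = 1/3757.69; data precision n/σ² = 6/3365.1601.
w = (n/σ²)/(1/σ₀² + n/σ²) = n·σ₀²/(σ² + n·σ₀²) = 6·3757.69/(3365.1601 + 6·3757.69) = 22546.14/25911.3001 = 0.8701.

0.8701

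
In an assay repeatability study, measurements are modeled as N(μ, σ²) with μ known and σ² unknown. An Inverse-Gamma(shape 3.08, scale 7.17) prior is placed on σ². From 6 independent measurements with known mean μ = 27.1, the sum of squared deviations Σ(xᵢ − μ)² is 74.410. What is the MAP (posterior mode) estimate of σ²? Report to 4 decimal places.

With known mean μ and an Inverse-Gamma(α, β) prior on σ², the Normal likelihood is conjugate: posterior is Inv-Gamma(α + n/2, β + Σ(xᵢ−μ)²/2).
Posterior: Inv-Gamma(3.08 + 6/2, 7.17 + 74.410/2) = Inv-Gamma(6.08, 44.3750).
Mode = β/(α+1) = 44.3750/7.08 = 6.2677.

6.2677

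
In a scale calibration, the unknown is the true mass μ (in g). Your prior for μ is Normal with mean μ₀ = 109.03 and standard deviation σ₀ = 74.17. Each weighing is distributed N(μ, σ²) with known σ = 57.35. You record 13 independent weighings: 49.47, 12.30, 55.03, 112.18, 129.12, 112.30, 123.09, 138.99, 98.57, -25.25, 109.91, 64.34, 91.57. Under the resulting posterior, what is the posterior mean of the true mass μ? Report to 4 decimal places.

83.6018

For Normal data with known variance σ², a Normal(μ₀, σ₀²) prior on μ is conjugate. Posterior precision = 1/σ₀² + n/σ²; posterior mean is the precision-weighted average of μ₀ and x̄.
Σxᵢ = 49.47 + 12.30 + 55.03 + 112.18 + 129.12 + 112.30 + 123.09 + 138.99 + 98.57 + (-25.25) + 109.91 + 64.34 + 91.57 = 1071.62, so n·x̄ = 1071.62.
σ₀² = 74.17² = 5501.1889, σ² = 57.35² = 3289.0225; σ² + n·σ₀² = 3289.0225 + 13·5501.1889 = 74804.4782.
Posterior mean = (μ₀/σ₀² + n·x̄/σ²)/(1/σ₀² + n/σ²) = (σ²·μ₀ + σ₀²·n·x̄)/(σ² + n·σ₀²) = (3289.0225·109.03 + 5501.1889·1071.62)/74804.4782 = 6253786.172193/74804.4782 = 83.6018.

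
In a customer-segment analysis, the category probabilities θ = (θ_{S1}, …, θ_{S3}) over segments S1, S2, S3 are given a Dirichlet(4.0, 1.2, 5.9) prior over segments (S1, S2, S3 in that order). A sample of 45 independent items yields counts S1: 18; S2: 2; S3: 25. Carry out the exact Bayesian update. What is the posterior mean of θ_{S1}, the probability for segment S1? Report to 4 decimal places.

0.3922

The Dirichlet prior is conjugate to the Multinomial likelihood: each posterior αⱼ = prior αⱼ + observed count nⱼ.
Posterior concentration: (22.0, 3.2, 30.9), total = 56.1.
E[θ_{S1}|data] = α_{S1}/Σα = 22.0/56.1 = 0.3922.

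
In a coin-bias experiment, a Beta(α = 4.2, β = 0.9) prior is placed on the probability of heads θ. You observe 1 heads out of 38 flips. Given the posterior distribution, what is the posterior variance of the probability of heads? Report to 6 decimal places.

0.002406

The Beta prior is conjugate to a Binomial/Bernoulli likelihood; the update adds successes to α and failures to β.
Posterior: Beta(α+k, β+n−k) = Beta(4.2+1, 0.9+37) = Beta(5.2, 37.9).
Var = αβ/((α+β)²(α+β+1)) = 5.2·37.9/(43.1²·44.1) = 0.002406.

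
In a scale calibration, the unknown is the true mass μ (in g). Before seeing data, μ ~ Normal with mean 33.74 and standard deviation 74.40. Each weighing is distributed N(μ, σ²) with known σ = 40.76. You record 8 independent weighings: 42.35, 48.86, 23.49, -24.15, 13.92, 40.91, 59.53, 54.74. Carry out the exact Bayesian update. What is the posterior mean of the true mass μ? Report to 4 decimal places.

32.5027

For Normal data with known variance σ², a Normal(μ₀, σ₀²) prior on μ is conjugate. Posterior precision = 1/σ₀² + n/σ²; posterior mean is the precision-weighted average of μ₀ and x̄.
Σxᵢ = 42.35 + 48.86 + 23.49 + (-24.15) + 13.92 + 40.91 + 59.53 + 54.74 = 259.65, so n·x̄ = 259.65.
σ₀² = 74.40² = 5535.36, σ² = 40.76² = 1661.3776; σ² + n·σ₀² = 1661.3776 + 8·5535.36 = 45944.2576.
Posterior mean = (μ₀/σ₀² + n·x̄/σ²)/(1/σ₀² + n/σ²) = (σ²·μ₀ + σ₀²·n·x̄)/(σ² + n·σ₀²) = (1661.3776·33.74 + 5535.36·259.65)/45944.2576 = 1493311.104224/45944.2576 = 32.5027.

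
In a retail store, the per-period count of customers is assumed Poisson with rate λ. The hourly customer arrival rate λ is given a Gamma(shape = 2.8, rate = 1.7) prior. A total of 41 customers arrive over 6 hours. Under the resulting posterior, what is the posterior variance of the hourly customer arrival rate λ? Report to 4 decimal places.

With a Gamma(shape α, rate β) prior, the Poisson likelihood is conjugate: the posterior is Gamma(α + ΣXᵢ, β + n).
Posterior: Gamma(α+S, β+n) = Gamma(2.8+41, 1.7+6) = Gamma(43.8, 7.7).
Var = α/β² = 43.8/7.7² = 0.7387.

0.7387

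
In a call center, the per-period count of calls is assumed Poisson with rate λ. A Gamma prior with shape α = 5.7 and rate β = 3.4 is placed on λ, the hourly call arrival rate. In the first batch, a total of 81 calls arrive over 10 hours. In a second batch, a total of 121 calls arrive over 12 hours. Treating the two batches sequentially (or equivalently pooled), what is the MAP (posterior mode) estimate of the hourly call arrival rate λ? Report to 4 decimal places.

8.1378

With a Gamma(shape α, rate β) prior, the Poisson likelihood is conjugate: the posterior is Gamma(α + ΣXᵢ, β + n).
After batch 1: Gamma(α+S, β+n) = Gamma(5.7+81, 3.4+10) = Gamma(86.7, 13.4).
After batch 2: Gamma(α+S, β+n) = Gamma(86.7+121, 13.4+12) = Gamma(207.7, 25.4).
Mode of Gamma(α,β) for α≥1 is (α−1)/β = 206.7/25.4 = 8.1378.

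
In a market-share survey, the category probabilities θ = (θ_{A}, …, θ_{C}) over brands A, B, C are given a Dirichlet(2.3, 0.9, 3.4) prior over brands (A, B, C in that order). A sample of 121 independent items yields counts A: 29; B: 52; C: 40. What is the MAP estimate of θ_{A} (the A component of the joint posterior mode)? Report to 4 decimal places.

0.2432

The Dirichlet prior is conjugate to the Multinomial likelihood: each posterior αⱼ = prior αⱼ + observed count nⱼ.
Posterior concentration: (31.3, 52.9, 43.4), total = 127.6.
Joint mode component: (α_{A}−1)/(Σα−K) = 30.3/124.6 = 0.2432.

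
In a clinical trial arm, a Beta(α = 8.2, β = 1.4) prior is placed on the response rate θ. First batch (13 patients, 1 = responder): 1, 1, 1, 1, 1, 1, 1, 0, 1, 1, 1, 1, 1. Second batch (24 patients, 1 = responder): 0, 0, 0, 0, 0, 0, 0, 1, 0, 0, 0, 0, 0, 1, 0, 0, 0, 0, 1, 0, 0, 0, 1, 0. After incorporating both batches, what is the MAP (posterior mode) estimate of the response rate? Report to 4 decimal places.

0.5202

The Beta prior is conjugate to a Binomial/Bernoulli likelihood; the update adds successes to α and failures to β.
After batch 1: Beta(8.2+12, 1.4+1) = Beta(20.2, 2.4).
After batch 2: Beta(20.2+4, 2.4+20) = Beta(24.2, 22.4).
Mode of Beta(a,b) for a,b>1 is (a−1)/(a+b−2) = 23.2/44.6 = 0.5202.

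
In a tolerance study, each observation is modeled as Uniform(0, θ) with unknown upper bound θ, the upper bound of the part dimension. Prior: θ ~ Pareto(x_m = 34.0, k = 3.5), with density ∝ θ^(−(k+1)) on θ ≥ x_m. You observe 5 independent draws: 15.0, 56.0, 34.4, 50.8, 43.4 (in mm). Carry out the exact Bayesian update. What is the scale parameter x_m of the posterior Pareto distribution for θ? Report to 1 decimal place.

A Pareto(scale x_m, shape k) prior on the upper bound θ of Uniform(0, θ) is conjugate: posterior is Pareto(max(x_m, max xᵢ), k + n).
Sample maximum = 56.0; prior scale x_m = 34.0 → posterior scale = max = 56.0.
Posterior shape = 3.5 + 5 = 8.5.
Posterior scale x_m = 56.0.

56.0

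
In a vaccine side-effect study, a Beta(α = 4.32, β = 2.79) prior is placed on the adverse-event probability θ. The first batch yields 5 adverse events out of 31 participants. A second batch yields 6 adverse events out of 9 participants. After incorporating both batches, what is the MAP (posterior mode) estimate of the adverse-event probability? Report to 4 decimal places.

The Beta prior is conjugate to a Binomial/Bernoulli likelihood; the update adds successes to α and failures to β.
After batch 1: Beta(4.32+5, 2.79+26) = Beta(9.32, 28.79).
After batch 2: Beta(9.32+6, 28.79+3) = Beta(15.32, 31.79).
Mode of Beta(a,b) for a,b>1 is (a−1)/(a+b−2) = 14.32/45.11 = 0.3174.

0.3174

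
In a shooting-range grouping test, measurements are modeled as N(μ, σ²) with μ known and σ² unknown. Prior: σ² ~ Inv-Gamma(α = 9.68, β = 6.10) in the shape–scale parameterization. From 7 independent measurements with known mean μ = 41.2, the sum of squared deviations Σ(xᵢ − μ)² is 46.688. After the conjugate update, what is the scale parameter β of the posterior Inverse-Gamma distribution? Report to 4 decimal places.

With known mean μ and an Inverse-Gamma(α, β) prior on σ², the Normal likelihood is conjugate: posterior is Inv-Gamma(α + n/2, β + Σ(xᵢ−μ)²/2).
Posterior: Inv-Gamma(9.68 + 7/2, 6.10 + 46.688/2) = Inv-Gamma(13.18, 29.4440).
Posterior β = 29.4440.

29.4440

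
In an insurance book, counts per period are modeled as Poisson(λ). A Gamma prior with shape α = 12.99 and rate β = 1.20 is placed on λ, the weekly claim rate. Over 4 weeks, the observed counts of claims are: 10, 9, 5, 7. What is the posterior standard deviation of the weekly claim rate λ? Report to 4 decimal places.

With a Gamma(shape α, rate β) prior, the Poisson likelihood is conjugate: the posterior is Gamma(α + ΣXᵢ, β + n).
Sum of counts S = 31 over n = 4 weeks.
Posterior: Gamma(α+S, β+n) = Gamma(12.99+31, 1.20+4) = Gamma(43.99, 5.20).
SD = √α/β = √43.99/5.20 = 1.2755.

1.2755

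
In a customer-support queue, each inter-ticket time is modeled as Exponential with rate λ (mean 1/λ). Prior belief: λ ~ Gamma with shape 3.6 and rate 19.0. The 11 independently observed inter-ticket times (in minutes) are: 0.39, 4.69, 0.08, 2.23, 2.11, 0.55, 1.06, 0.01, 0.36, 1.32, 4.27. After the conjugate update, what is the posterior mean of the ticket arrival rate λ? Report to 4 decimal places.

0.4048

With a Gamma(shape α, rate β) prior on the exponential rate λ, the posterior after n observations with total T = Σxᵢ is Gamma(α+n, β+T).
Sum of observations T = 17.07 minutes; n = 11.
Posterior: Gamma(3.6+11, 19.0+17.07) = Gamma(14.6, 36.07).
Posterior mean of λ = α/β = 14.6/36.07 = 0.4048.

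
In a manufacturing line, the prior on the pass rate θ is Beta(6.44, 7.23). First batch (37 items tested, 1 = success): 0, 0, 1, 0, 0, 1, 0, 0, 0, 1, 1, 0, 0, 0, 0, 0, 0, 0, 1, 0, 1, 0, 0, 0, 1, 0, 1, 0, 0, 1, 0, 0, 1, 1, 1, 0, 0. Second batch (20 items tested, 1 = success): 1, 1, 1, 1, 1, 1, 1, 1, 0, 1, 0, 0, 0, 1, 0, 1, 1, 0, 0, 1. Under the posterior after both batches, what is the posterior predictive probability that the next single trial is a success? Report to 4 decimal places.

0.4449

The Beta prior is conjugate to a Binomial/Bernoulli likelihood; the update adds successes to α and failures to β.
After batch 1: Beta(6.44+12, 7.23+25) = Beta(18.44, 32.23).
After batch 2: Beta(18.44+13, 32.23+7) = Beta(31.44, 39.23).
For a single future Bernoulli trial, P(success | data) = α/(α+β) = 0.4449.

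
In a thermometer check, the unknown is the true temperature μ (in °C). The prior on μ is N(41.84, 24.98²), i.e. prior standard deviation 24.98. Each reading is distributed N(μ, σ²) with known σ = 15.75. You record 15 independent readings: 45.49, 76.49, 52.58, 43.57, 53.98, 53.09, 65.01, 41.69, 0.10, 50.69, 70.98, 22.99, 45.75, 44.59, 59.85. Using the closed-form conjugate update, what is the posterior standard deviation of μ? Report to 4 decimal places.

4.0138

For Normal data with known variance σ², a Normal(μ₀, σ₀²) prior on μ is conjugate. Posterior precision = 1/σ₀² + n/σ²; posterior mean is the precision-weighted average of μ₀ and x̄.
σ₀² = 24.98² = 624.0004, σ² = 15.75² = 248.0625; σ² + n·σ₀² = 248.0625 + 15·624.0004 = 9608.0685.
Posterior precision = 1/σ₀² + n/σ² = 1/624.0004 + 15/248.0625 = (σ² + n·σ₀²)/(σ₀²σ²) = 9608.0685/(624.0004·248.0625); posterior variance σₙ² = σ₀²σ²/(σ² + n·σ₀²) = 624.0004·248.0625/9608.0685 = 16.110532.
Posterior SD = √σₙ² = √(624.0004·248.0625/9608.0685) = 4.0138.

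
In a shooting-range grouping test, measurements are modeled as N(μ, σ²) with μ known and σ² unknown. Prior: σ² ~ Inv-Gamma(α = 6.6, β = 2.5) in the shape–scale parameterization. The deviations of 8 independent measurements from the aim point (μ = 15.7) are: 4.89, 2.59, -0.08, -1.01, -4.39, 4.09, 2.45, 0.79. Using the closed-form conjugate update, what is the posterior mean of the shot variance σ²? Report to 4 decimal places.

With known mean μ and an Inverse-Gamma(α, β) prior on σ², the Normal likelihood is conjugate: posterior is Inv-Gamma(α + n/2, β + Σ(xᵢ−μ)²/2).
Σ(xᵢ−μ)² = (4.89)² + (2.59)² + (-0.08)² + (-1.01)² + (-4.39)² + (4.09)² + (2.45)² + (0.79)² = 74.2735.
Posterior: Inv-Gamma(6.6 + 8/2, 2.5 + 74.2735/2) = Inv-Gamma(10.60, 39.63675).
E[σ²|data] = β/(α−1) = 39.63675/9.60 = 4.1288.

4.1288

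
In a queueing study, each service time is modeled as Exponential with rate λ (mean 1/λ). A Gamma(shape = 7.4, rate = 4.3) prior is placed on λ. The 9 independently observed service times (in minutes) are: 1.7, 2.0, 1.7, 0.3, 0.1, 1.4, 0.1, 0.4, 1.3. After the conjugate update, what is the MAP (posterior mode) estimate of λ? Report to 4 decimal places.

With a Gamma(shape α, rate β) prior on the exponential rate λ, the posterior after n observations with total T = Σxᵢ is Gamma(α+n, β+T).
Sum of observations T = 9.0 minutes; n = 9.
Posterior: Gamma(7.4+9, 4.3+9.0) = Gamma(16.4, 13.3).
Mode = (α−1)/β = 1.1579.

1.1579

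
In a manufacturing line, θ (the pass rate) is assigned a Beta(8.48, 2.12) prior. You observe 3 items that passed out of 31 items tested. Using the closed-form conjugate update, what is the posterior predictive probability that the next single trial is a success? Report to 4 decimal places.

The Beta prior is conjugate to a Binomial/Bernoulli likelihood; the update adds successes to α and failures to β.
Posterior: Beta(α+k, β+n−k) = Beta(8.48+3, 2.12+28) = Beta(11.48, 30.12).
For a single future Bernoulli trial, P(success | data) = α/(α+β) = 0.2760.

0.2760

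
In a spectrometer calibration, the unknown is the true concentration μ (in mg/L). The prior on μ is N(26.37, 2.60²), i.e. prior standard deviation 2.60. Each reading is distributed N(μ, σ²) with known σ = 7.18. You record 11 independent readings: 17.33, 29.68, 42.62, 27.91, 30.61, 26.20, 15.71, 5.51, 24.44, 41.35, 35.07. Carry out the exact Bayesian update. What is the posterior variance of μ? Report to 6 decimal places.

2.767751

For Normal data with known variance σ², a Normal(μ₀, σ₀²) prior on μ is conjugate. Posterior precision = 1/σ₀² + n/σ²; posterior mean is the precision-weighted average of μ₀ and x̄.
σ₀² = 2.60² = 6.76, σ² = 7.18² = 51.5524; σ² + n·σ₀² = 51.5524 + 11·6.76 = 125.9124.
Posterior precision = 1/σ₀² + n/σ² = 1/6.76 + 11/51.5524 = (σ² + n·σ₀²)/(σ₀²σ²) = 125.9124/(6.76·51.5524); posterior variance σₙ² = σ₀²σ²/(σ² + n·σ₀²) = 6.76·51.5524/125.9124 = 2.767751.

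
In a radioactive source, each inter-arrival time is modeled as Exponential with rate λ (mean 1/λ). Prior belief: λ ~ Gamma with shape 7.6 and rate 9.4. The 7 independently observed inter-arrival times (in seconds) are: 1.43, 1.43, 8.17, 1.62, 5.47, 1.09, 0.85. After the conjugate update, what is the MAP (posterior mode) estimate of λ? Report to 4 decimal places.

0.4616

With a Gamma(shape α, rate β) prior on the exponential rate λ, the posterior after n observations with total T = Σxᵢ is Gamma(α+n, β+T).
Sum of observations T = 20.06 seconds; n = 7.
Posterior: Gamma(7.6+7, 9.4+20.06) = Gamma(14.6, 29.46).
Mode = (α−1)/β = 0.4616.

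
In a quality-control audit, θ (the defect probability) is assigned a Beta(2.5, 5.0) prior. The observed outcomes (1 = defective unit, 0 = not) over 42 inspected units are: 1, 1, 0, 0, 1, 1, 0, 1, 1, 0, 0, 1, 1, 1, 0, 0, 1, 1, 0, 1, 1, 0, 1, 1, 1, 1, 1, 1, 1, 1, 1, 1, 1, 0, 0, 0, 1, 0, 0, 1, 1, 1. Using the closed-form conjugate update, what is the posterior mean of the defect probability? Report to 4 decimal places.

The Beta prior is conjugate to a Binomial/Bernoulli likelihood; the update adds successes to α and failures to β.
Posterior: Beta(α+k, β+n−k) = Beta(2.5+28, 5.0+14) = Beta(30.5, 19.0).
Posterior mean = α/(α+β) = 30.5/49.5 = 0.6162.

0.6162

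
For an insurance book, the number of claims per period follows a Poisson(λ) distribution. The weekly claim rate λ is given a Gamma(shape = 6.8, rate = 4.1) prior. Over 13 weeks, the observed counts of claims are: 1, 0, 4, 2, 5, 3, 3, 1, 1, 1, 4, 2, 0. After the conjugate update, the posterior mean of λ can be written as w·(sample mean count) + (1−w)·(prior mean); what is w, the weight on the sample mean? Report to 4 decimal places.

With a Gamma(shape α, rate β) prior, the Poisson likelihood is conjugate: the posterior is Gamma(α + ΣXᵢ, β + n).
Posterior mean = (α₀+S)/(β₀+n) = [n/(β₀+n)]·(S/n) + [β₀/(β₀+n)]·(α₀/β₀), so only n and β₀ enter the weight.
Weight on data w = n/(β₀+n) = 13/(4.1+13) = 13/17.1 = 0.7602.

0.7602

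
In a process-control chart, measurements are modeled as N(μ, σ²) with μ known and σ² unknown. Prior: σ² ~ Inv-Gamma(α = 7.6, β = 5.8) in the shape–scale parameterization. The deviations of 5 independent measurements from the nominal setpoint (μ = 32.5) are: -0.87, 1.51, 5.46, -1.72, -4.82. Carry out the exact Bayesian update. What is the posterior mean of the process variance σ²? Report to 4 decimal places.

With known mean μ and an Inverse-Gamma(α, β) prior on σ², the Normal likelihood is conjugate: posterior is Inv-Gamma(α + n/2, β + Σ(xᵢ−μ)²/2).
Σ(xᵢ−μ)² = (-0.87)² + (1.51)² + (5.46)² + (-1.72)² + (-4.82)² = 59.0394.
Posterior: Inv-Gamma(7.6 + 5/2, 5.8 + 59.0394/2) = Inv-Gamma(10.10, 35.31970).
E[σ²|data] = β/(α−1) = 35.31970/9.10 = 3.8813.

3.8813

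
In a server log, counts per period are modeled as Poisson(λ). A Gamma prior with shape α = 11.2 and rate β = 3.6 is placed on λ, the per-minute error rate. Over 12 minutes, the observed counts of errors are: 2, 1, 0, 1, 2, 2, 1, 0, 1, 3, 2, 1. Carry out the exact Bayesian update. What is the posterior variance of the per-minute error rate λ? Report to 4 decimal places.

With a Gamma(shape α, rate β) prior, the Poisson likelihood is conjugate: the posterior is Gamma(α + ΣXᵢ, β + n).
Sum of counts S = 16 over n = 12 minutes.
Posterior: Gamma(α+S, β+n) = Gamma(11.2+16, 3.6+12) = Gamma(27.2, 15.6).
Var = α/β² = 27.2/15.6² = 0.1118.

0.1118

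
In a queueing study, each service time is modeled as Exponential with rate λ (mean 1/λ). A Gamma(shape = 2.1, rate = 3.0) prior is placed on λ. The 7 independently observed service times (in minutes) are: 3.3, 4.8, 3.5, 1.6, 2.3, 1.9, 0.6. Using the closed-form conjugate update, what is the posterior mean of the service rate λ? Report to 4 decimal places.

0.4333

With a Gamma(shape α, rate β) prior on the exponential rate λ, the posterior after n observations with total T = Σxᵢ is Gamma(α+n, β+T).
Sum of observations T = 18.0 minutes; n = 7.
Posterior: Gamma(2.1+7, 3.0+18.0) = Gamma(9.1, 21.0).
Posterior mean of λ = α/β = 9.1/21.0 = 0.4333.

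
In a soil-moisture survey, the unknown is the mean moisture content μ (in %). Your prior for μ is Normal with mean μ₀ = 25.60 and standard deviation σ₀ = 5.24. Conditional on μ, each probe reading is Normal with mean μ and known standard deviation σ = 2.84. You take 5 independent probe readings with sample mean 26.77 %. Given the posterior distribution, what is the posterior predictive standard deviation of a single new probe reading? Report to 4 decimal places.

3.0966

For Normal data with known variance σ², a Normal(μ₀, σ₀²) prior on μ is conjugate. Posterior precision = 1/σ₀² + n/σ²; posterior mean is the precision-weighted average of μ₀ and x̄.
σ₀² = 5.24² = 27.4576, σ² = 2.84² = 8.0656; σ² + n·σ₀² = 8.0656 + 5·27.4576 = 145.3536.
Posterior precision = 1/σ₀² + n/σ² = 1/27.4576 + 5/8.0656 = (σ² + n·σ₀²)/(σ₀²σ²) = 145.3536/(27.4576·8.0656); posterior variance σₙ² = σ₀²σ²/(σ² + n·σ₀²) = 27.4576·8.0656/145.3536 = 1.523609.
Predictive variance for one new observation = σₙ² + σ² = 27.4576·8.0656/145.3536 + 8.0656 = σ²·(σ₀² + 145.3536)/145.3536 = 8.0656·172.8112/145.3536 = 9.589209; SD = √(8.0656·172.8112/145.3536) = 3.0966.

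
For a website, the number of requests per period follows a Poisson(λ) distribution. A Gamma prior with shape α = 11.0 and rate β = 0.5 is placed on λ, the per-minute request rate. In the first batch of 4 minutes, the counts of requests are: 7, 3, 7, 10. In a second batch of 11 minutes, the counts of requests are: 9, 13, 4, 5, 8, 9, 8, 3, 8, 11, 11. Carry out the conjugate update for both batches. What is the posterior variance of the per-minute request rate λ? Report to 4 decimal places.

With a Gamma(shape α, rate β) prior, the Poisson likelihood is conjugate: the posterior is Gamma(α + ΣXᵢ, β + n).
Batch 1: sum of counts S = 27 over n = 4 minutes.
After batch 1: Gamma(α+S, β+n) = Gamma(11.0+27, 0.5+4) = Gamma(38.0, 4.5).
Batch 2: sum of counts S = 89 over n = 11 minutes.
After batch 2: Gamma(α+S, β+n) = Gamma(38.0+89, 4.5+11) = Gamma(127.0, 15.5).
Var = α/β² = 127.0/15.5² = 0.5286.

0.5286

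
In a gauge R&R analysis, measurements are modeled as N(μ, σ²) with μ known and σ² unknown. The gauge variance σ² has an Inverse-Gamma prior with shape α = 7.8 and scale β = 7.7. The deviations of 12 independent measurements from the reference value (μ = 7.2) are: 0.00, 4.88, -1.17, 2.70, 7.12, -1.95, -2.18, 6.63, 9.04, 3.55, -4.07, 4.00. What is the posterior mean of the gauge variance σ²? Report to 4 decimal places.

10.8581

With known mean μ and an Inverse-Gamma(α, β) prior on σ², the Normal likelihood is conjugate: posterior is Inv-Gamma(α + n/2, β + Σ(xᵢ−μ)²/2).
Σ(xᵢ−μ)² = (0.00)² + (4.88)² + (-1.17)² + (2.70)² + (7.12)² + (-1.95)² + (-2.18)² + (6.63)² + (9.04)² + (3.55)² + (-4.07)² + (4.00)² = 262.5685.
Posterior: Inv-Gamma(7.8 + 12/2, 7.7 + 262.5685/2) = Inv-Gamma(13.80, 138.98425).
E[σ²|data] = β/(α−1) = 138.98425/12.80 = 10.8581.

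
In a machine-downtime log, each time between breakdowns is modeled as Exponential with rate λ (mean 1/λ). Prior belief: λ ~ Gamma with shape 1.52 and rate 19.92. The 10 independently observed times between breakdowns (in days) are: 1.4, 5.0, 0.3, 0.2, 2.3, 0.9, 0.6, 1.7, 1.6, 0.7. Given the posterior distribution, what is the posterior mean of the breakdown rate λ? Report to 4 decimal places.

With a Gamma(shape α, rate β) prior on the exponential rate λ, the posterior after n observations with total T = Σxᵢ is Gamma(α+n, β+T).
Sum of observations T = 14.7 days; n = 10.
Posterior: Gamma(1.52+10, 19.92+14.7) = Gamma(11.52, 34.62).
Posterior mean of λ = α/β = 11.52/34.62 = 0.3328.

0.3328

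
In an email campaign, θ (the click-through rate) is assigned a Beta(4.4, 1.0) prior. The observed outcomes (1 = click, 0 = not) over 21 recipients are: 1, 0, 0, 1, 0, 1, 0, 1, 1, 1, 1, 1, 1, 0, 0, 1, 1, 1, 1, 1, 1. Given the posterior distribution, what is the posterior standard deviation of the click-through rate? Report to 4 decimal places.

The Beta prior is conjugate to a Binomial/Bernoulli likelihood; the update adds successes to α and failures to β.
Posterior: Beta(α+k, β+n−k) = Beta(4.4+15, 1.0+6) = Beta(19.4, 7.0).
Var = αβ/((α+β)²(α+β+1)) = 19.4·7.0/(26.4²·27.4) = 0.00711117; SD = √0.00711117 = 0.0843.

0.0843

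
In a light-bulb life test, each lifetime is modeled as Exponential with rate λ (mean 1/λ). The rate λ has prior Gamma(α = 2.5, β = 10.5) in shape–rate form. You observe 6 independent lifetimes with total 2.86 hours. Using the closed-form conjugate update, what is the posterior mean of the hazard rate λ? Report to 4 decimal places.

0.6362

With a Gamma(shape α, rate β) prior on the exponential rate λ, the posterior after n observations with total T = Σxᵢ is Gamma(α+n, β+T).
Posterior: Gamma(2.5+6, 10.5+2.86) = Gamma(8.5, 13.36).
Posterior mean of λ = α/β = 8.5/13.36 = 0.6362.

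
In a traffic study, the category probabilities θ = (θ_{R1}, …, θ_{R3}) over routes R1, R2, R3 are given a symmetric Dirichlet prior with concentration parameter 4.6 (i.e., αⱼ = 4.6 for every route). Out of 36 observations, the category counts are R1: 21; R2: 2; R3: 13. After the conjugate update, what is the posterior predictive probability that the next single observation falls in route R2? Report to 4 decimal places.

0.1325

The Dirichlet prior is conjugate to the Multinomial likelihood: each posterior αⱼ = prior αⱼ + observed count nⱼ.
Posterior concentration: (25.6, 6.6, 17.6), total = 49.8.
P(next = R2 | data) = α_{R2}/Σα = 0.1325.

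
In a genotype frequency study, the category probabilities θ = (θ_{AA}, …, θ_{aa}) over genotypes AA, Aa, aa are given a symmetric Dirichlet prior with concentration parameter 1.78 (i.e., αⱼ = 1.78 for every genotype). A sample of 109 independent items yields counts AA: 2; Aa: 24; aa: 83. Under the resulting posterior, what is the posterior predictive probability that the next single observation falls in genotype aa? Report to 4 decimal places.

The Dirichlet prior is conjugate to the Multinomial likelihood: each posterior αⱼ = prior αⱼ + observed count nⱼ.
Posterior concentration: (3.78, 25.78, 84.78), total = 114.34.
P(next = aa | data) = α_{aa}/Σα = 0.7415.

0.7415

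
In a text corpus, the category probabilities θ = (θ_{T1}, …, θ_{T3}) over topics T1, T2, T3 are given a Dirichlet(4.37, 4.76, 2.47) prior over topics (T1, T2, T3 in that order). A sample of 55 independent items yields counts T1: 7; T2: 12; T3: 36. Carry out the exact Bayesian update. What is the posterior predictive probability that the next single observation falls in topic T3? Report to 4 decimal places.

The Dirichlet prior is conjugate to the Multinomial likelihood: each posterior αⱼ = prior αⱼ + observed count nⱼ.
Posterior concentration: (11.37, 16.76, 38.47), total = 66.60.
P(next = T3 | data) = α_{T3}/Σα = 0.5776.

0.5776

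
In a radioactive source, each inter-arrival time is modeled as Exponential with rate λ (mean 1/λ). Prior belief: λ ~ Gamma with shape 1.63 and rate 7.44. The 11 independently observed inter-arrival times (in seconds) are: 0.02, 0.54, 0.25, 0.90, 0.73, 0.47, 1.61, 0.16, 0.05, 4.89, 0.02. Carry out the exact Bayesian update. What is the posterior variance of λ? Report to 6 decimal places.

With a Gamma(shape α, rate β) prior on the exponential rate λ, the posterior after n observations with total T = Σxᵢ is Gamma(α+n, β+T).
Sum of observations T = 9.64 seconds; n = 11.
Posterior: Gamma(1.63+11, 7.44+9.64) = Gamma(12.63, 17.08).
Var = α/β² = 0.043294.

0.043294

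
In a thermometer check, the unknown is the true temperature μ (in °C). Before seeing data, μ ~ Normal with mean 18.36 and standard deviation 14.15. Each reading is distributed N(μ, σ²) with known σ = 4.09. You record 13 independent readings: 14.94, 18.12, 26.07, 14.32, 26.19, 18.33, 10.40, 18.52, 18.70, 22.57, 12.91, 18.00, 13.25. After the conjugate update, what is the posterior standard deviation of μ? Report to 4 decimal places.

For Normal data with known variance σ², a Normal(μ₀, σ₀²) prior on μ is conjugate. Posterior precision = 1/σ₀² + n/σ²; posterior mean is the precision-weighted average of μ₀ and x̄.
σ₀² = 14.15² = 200.2225, σ² = 4.09² = 16.7281; σ² + n·σ₀² = 16.7281 + 13·200.2225 = 2619.6206.
Posterior precision = 1/σ₀² + n/σ² = 1/200.2225 + 13/16.7281 = (σ² + n·σ₀²)/(σ₀²σ²) = 2619.6206/(200.2225·16.7281); posterior variance σₙ² = σ₀²σ²/(σ² + n·σ₀²) = 200.2225·16.7281/2619.6206 = 1.278560.
Posterior SD = √σₙ² = √(200.2225·16.7281/2619.6206) = 1.1307.

1.1307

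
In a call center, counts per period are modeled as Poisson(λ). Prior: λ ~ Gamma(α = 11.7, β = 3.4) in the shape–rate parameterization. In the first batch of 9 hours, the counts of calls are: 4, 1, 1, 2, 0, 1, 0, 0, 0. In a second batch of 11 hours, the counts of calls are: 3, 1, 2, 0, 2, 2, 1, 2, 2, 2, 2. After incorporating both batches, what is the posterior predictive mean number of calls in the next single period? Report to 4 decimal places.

With a Gamma(shape α, rate β) prior, the Poisson likelihood is conjugate: the posterior is Gamma(α + ΣXᵢ, β + n).
Batch 1: sum of counts S = 9 over n = 9 hours.
After batch 1: Gamma(α+S, β+n) = Gamma(11.7+9, 3.4+9) = Gamma(20.7, 12.4).
Batch 2: sum of counts S = 19 over n = 11 hours.
After batch 2: Gamma(α+S, β+n) = Gamma(20.7+19, 12.4+11) = Gamma(39.7, 23.4).
The predictive distribution for one future period is NegBinom with mean α/β = 1.6966.

1.6966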